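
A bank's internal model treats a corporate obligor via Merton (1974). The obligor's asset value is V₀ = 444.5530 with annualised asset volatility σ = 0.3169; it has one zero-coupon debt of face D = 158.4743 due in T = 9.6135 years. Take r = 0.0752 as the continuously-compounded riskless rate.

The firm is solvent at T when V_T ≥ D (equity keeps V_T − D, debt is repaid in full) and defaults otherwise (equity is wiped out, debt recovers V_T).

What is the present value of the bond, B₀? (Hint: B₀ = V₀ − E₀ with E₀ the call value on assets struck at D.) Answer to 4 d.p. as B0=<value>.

d₁ = [ln(V₀/D) + (r + σ²/2)T] / (σ√T)
   = [ln(444.5530/158.4743) + (0.0752 + 0.5·0.3169²)·9.6135] / (0.3169·√9.6135)
   = [1.031477 + 1.205656] / 0.982569 = 2.276820
d₂ = d₁ − σ√T = 2.276820 − 0.982569 = 1.294252
N(d₁) = 0.988602,  N(d₂) = 0.902211,  e^(−rT) = 0.485326
E₀ = V₀·N(d₁) − D·e^(−rT)·N(d₂)
   = 444.5530·0.988602 − 158.4743·0.485326·0.902211 = 370.095267
B₀ = V₀ − E₀ = 444.5530 − 370.095267 = 74.457733

B0=74.4577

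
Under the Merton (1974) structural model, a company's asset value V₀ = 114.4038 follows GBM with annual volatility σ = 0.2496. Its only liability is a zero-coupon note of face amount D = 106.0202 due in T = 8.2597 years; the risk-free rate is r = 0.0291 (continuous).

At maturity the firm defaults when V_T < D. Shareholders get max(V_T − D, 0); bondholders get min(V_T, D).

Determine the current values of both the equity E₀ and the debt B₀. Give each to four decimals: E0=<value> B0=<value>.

E0=45.7364 B0=68.6674

d₁ = [ln(V₀/D) + (r + σ²/2)T] / (σ√T)
   = [ln(114.4038/106.0202) + (0.0291 + 0.5·0.2496²)·8.2597] / (0.2496·√8.2597)
   = [0.076105 + 0.497648] / 0.717343 = 0.799830
d₂ = d₁ − σ√T = 0.799830 − 0.717343 = 0.082487
N(d₁) = 0.788095,  N(d₂) = 0.532870,  e^(−rT) = 0.786347
E₀ = V₀·N(d₁) − D·e^(−rT)·N(d₂)
   = 114.4038·0.788095 − 106.0202·0.786347·0.532870 = 45.736418
B₀ = V₀ − E₀ = 114.4038 − 45.736418 = 68.667382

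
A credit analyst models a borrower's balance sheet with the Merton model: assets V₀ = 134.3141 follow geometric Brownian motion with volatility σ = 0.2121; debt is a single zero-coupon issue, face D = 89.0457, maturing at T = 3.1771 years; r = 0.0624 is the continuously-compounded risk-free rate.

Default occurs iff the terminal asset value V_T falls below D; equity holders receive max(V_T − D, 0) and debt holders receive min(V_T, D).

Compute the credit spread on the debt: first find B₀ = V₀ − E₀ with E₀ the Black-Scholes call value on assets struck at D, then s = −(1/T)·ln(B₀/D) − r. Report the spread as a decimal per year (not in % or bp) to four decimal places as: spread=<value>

d₁ = [ln(V₀/D) + (r + σ²/2)T] / (σ√T)
   = [ln(134.3141/89.0457) + (0.0624 + 0.5·0.2121²)·3.1771] / (0.2121·√3.1771)
   = [0.411031 + 0.269714] / 0.378056 = 1.800648
d₂ = d₁ − σ√T = 1.800648 − 0.378056 = 1.422592
N(d₁) = 0.964121,  N(d₂) = 0.922573,  e^(−rT) = 0.820164
E₀ = V₀·N(d₁) − D·e^(−rT)·N(d₂)
   = 134.3141·0.964121 − 89.0457·0.820164·0.922573 = 62.117618
B₀ = V₀ − E₀ = 134.3141 − 62.117618 = 72.196482
spread = −(1/T)·ln(B₀/D) − r = −(1/3.1771)·ln(72.196482/89.0457) − 0.0624 = 0.00362197

spread=0.0036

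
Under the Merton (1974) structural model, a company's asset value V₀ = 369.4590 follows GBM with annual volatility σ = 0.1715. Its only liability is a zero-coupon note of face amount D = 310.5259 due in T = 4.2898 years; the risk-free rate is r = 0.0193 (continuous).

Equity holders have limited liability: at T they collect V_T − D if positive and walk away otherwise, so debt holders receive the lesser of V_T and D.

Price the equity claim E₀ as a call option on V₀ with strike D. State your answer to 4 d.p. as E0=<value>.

d₁ = [ln(V₀/D) + (r + σ²/2)T] / (σ√T)
   = [ln(369.4590/310.5259) + (0.0193 + 0.5·0.1715²)·4.2898] / (0.1715·√4.2898)
   = [0.173772 + 0.145879] / 0.355208 = 0.899901
d₂ = d₁ − σ√T = 0.899901 − 0.355208 = 0.544693
N(d₁) = 0.815914,  N(d₂) = 0.707018,  e^(−rT) = 0.920542
E₀ = V₀·N(d₁) − D·e^(−rT)·N(d₂)
   = 369.4590·0.815914 − 310.5259·0.920542·0.707018 = 99.344182

E0=99.3442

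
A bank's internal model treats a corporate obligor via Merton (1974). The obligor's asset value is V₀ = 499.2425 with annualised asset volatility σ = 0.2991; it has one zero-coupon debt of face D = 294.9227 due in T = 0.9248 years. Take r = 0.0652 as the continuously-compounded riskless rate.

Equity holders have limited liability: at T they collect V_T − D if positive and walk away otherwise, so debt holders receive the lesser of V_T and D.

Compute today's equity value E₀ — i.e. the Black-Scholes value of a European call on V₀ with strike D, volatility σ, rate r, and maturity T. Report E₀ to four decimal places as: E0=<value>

E0=222.3877

d₁ = [ln(V₀/D) + (r + σ²/2)T] / (σ√T)
   = [ln(499.2425/294.9227) + (0.0652 + 0.5·0.2991²)·0.9248] / (0.2991·√0.9248)
   = [0.526379 + 0.101664] / 0.287634 = 2.183477
d₂ = d₁ − σ√T = 2.183477 − 0.287634 = 1.895843
N(d₁) = 0.985500,  N(d₂) = 0.971010,  e^(−rT) = 0.941485
E₀ = V₀·N(d₁) − D·e^(−rT)·N(d₂)
   = 499.2425·0.985500 − 294.9227·0.941485·0.971010 = 222.387667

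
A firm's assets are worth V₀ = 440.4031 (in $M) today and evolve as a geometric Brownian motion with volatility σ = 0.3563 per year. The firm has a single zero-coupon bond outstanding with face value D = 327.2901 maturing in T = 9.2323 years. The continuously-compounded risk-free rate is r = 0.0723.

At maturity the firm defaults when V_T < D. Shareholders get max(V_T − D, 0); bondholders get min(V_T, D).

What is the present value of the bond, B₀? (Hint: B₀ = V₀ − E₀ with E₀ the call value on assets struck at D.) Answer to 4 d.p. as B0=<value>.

d₁ = [ln(V₀/D) + (r + σ²/2)T] / (σ√T)
   = [ln(440.4031/327.2901) + (0.0723 + 0.5·0.3563²)·9.2323] / (0.3563·√9.2323)
   = [0.296844 + 1.253514] / 1.082607 = 1.432060
d₂ = d₁ − σ√T = 1.432060 − 1.082607 = 0.349453
N(d₁) = 0.923937,  N(d₂) = 0.636625,  e^(−rT) = 0.512992
E₀ = V₀·N(d₁) − D·e^(−rT)·N(d₂)
   = 440.4031·0.923937 − 327.2901·0.512992·0.636625 = 300.016975
B₀ = V₀ − E₀ = 440.4031 − 300.016975 = 140.386125

B0=140.3861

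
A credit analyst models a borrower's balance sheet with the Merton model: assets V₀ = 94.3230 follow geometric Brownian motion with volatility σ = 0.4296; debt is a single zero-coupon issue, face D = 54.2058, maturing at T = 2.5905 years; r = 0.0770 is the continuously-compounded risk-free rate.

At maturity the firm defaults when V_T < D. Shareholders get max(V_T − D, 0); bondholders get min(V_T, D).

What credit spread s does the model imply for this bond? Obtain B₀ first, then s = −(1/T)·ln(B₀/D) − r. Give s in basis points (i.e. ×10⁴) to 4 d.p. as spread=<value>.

d₁ = [ln(V₀/D) + (r + σ²/2)T] / (σ√T)
   = [ln(94.3230/54.2058) + (0.0770 + 0.5·0.4296²)·2.5905] / (0.4296·√2.5905)
   = [0.553937 + 0.438515] / 0.691443 = 1.435336
d₂ = d₁ − σ√T = 1.435336 − 0.691443 = 0.743893
N(d₁) = 0.924404,  N(d₂) = 0.771529,  e^(−rT) = 0.819166
E₀ = V₀·N(d₁) − D·e^(−rT)·N(d₂)
   = 94.3230·0.924404 − 54.2058·0.819166·0.771529 = 52.933938
B₀ = V₀ − E₀ = 94.3230 − 52.933938 = 41.389062
spread = −(1/T)·ln(B₀/D) − r = −(1/2.5905)·ln(41.389062/54.2058) − 0.0770 = 0.02713868
in basis points: 0.02713868 × 10⁴ = 271.3868 bp

spread=271.3868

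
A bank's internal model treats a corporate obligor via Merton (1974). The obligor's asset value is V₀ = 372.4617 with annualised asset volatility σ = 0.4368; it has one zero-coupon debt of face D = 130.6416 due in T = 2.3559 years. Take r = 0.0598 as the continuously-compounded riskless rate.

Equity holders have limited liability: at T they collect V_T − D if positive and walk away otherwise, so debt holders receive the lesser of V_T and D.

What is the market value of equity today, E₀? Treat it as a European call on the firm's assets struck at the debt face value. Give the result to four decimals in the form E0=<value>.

E0=261.0060

d₁ = [ln(V₀/D) + (r + σ²/2)T] / (σ√T)
   = [ln(372.4617/130.6416) + (0.0598 + 0.5·0.4368²)·2.3559] / (0.4368·√2.3559)
   = [1.047677 + 0.365629] / 0.670442 = 2.108021
d₂ = d₁ − σ√T = 2.108021 − 0.670442 = 1.437579
N(d₁) = 0.982485,  N(d₂) = 0.924723,  e^(−rT) = 0.868591
E₀ = V₀·N(d₁) − D·e^(−rT)·N(d₂)
   = 372.4617·0.982485 − 130.6416·0.868591·0.924723 = 261.006020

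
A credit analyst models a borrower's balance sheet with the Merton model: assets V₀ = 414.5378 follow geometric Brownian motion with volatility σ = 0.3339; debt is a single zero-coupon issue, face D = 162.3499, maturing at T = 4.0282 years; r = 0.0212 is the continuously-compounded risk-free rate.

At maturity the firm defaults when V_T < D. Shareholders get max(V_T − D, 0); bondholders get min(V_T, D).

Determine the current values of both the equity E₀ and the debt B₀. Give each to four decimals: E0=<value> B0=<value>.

E0=269.8905 B0=144.6473

d₁ = [ln(V₀/D) + (r + σ²/2)T] / (σ√T)
   = [ln(414.5378/162.3499) + (0.0212 + 0.5·0.3339²)·4.0282] / (0.3339·√4.0282)
   = [0.937410 + 0.309948] / 0.670150 = 1.861313
d₂ = d₁ − σ√T = 1.861313 − 0.670150 = 1.191163
N(d₁) = 0.968650,  N(d₂) = 0.883205,  e^(−rT) = 0.918147
E₀ = V₀·N(d₁) − D·e^(−rT)·N(d₂)
   = 414.5378·0.968650 − 162.3499·0.918147·0.883205 = 269.890532
B₀ = V₀ − E₀ = 414.5378 − 269.890532 = 144.647268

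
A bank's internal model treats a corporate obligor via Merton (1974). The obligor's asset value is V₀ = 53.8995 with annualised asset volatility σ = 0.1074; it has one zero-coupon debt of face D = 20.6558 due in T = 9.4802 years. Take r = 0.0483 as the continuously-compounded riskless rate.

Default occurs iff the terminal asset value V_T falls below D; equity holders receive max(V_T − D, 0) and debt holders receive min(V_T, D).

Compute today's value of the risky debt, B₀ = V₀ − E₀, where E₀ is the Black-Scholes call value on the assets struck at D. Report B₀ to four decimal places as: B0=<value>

B0=13.0671

d₁ = [ln(V₀/D) + (r + σ²/2)T] / (σ√T)
   = [ln(53.8995/20.6558) + (0.0483 + 0.5·0.1074²)·9.4802] / (0.1074·√9.4802)
   = [0.959125 + 0.512570] / 0.330684 = 4.450458
d₂ = d₁ − σ√T = 4.450458 − 0.330684 = 4.119774
N(d₁) = 0.999996,  N(d₂) = 0.999981,  e^(−rT) = 0.632615
E₀ = V₀·N(d₁) − D·e^(−rT)·N(d₂)
   = 53.8995·0.999996 − 20.6558·0.632615·0.999981 = 40.832353
B₀ = V₀ − E₀ = 53.8995 − 40.832353 = 13.067147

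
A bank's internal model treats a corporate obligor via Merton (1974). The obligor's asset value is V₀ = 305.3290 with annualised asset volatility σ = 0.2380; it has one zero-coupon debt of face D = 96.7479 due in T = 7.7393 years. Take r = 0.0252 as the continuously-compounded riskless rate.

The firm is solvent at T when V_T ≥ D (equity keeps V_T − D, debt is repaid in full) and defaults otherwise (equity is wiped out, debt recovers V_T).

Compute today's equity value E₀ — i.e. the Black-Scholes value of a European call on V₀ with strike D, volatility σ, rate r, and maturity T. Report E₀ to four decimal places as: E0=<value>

d₁ = [ln(V₀/D) + (r + σ²/2)T] / (σ√T)
   = [ln(305.3290/96.7479) + (0.0252 + 0.5·0.2380²)·7.7393] / (0.2380·√7.7393)
   = [1.149281 + 0.414223] / 0.662106 = 2.361409
d₂ = d₁ − σ√T = 2.361409 − 0.662106 = 1.699303
N(d₁) = 0.990897,  N(d₂) = 0.955369,  e^(−rT) = 0.822810
E₀ = V₀·N(d₁) − D·e^(−rT)·N(d₂)
   = 305.3290·0.990897 − 96.7479·0.822810·0.955369 = 226.497400

E0=226.4974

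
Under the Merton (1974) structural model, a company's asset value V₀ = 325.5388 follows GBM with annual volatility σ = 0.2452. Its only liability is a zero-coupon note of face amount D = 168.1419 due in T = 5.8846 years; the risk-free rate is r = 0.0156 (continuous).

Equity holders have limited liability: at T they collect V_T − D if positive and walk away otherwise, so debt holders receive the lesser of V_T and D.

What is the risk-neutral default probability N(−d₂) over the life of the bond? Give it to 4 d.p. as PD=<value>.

d₁ = [ln(V₀/D) + (r + σ²/2)T] / (σ√T)
   = [ln(325.5388/168.1419) + (0.0156 + 0.5·0.2452²)·5.8846] / (0.2452·√5.8846)
   = [0.660673 + 0.268700] / 0.594811 = 1.562468
d₂ = d₁ − σ√T = 1.562468 − 0.594811 = 0.967657
risk-neutral PD = N(−d₂) = N(-0.967657) = 0.166608

PD=0.1666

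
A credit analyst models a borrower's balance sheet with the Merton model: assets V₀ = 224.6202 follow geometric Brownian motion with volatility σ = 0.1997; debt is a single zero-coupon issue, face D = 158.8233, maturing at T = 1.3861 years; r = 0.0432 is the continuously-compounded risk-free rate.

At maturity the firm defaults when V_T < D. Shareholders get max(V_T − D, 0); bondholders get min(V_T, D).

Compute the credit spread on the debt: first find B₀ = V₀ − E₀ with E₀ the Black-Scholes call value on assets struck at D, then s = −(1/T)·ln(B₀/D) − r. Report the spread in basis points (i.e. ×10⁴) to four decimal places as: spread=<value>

spread=35.3120

d₁ = [ln(V₀/D) + (r + σ²/2)T] / (σ√T)
   = [ln(224.6202/158.8233) + (0.0432 + 0.5·0.1997²)·1.3861] / (0.1997·√1.3861)
   = [0.346619 + 0.087518] / 0.235112 = 1.846510
d₂ = d₁ − σ√T = 1.846510 − 0.235112 = 1.611397
N(d₁) = 0.967591,  N(d₂) = 0.946453,  e^(−rT) = 0.941878
E₀ = V₀·N(d₁) − D·e^(−rT)·N(d₂)
   = 224.6202·0.967591 − 158.8233·0.941878·0.946453 = 75.758432
B₀ = V₀ − E₀ = 224.6202 − 75.758432 = 148.861768
spread = −(1/T)·ln(B₀/D) − r = −(1/1.3861)·ln(148.861768/158.8233) − 0.0432 = 0.00353120
in basis points: 0.00353120 × 10⁴ = 35.3120 bp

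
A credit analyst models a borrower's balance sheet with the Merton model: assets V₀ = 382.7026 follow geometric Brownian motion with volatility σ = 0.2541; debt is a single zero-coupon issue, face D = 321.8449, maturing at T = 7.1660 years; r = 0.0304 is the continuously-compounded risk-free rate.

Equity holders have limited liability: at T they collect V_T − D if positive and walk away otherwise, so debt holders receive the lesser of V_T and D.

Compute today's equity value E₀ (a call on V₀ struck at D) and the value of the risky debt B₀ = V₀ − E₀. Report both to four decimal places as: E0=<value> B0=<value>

d₁ = [ln(V₀/D) + (r + σ²/2)T] / (σ√T)
   = [ln(382.7026/321.8449) + (0.0304 + 0.5·0.2541²)·7.1660] / (0.2541·√7.1660)
   = [0.173188 + 0.449189] / 0.680210 = 0.914979
d₂ = d₁ − σ√T = 0.914979 − 0.680210 = 0.234769
N(d₁) = 0.819899,  N(d₂) = 0.592806,  e^(−rT) = 0.804249
E₀ = V₀·N(d₁) − D·e^(−rT)·N(d₂)
   = 382.7026·0.819899 − 321.8449·0.804249·0.592806 = 160.333429
B₀ = V₀ − E₀ = 382.7026 − 160.333429 = 222.369171

E0=160.3334 B0=222.3692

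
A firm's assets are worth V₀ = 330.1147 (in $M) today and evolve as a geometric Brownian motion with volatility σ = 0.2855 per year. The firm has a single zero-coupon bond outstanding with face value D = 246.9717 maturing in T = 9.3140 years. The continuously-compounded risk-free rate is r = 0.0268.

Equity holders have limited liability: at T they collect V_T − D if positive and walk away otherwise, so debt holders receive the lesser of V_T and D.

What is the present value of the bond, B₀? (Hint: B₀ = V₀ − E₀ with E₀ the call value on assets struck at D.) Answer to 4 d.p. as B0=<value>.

B0=158.3312

d₁ = [ln(V₀/D) + (r + σ²/2)T] / (σ√T)
   = [ln(330.1147/246.9717) + (0.0268 + 0.5·0.2855²)·9.3140] / (0.2855·√9.3140)
   = [0.290166 + 0.629208] / 0.871313 = 1.055160
d₂ = d₁ − σ√T = 1.055160 − 0.871313 = 0.183847
N(d₁) = 0.854324,  N(d₂) = 0.572933,  e^(−rT) = 0.779101
E₀ = V₀·N(d₁) − D·e^(−rT)·N(d₂)
   = 330.1147·0.854324 − 246.9717·0.779101·0.572933 = 171.783491
B₀ = V₀ − E₀ = 330.1147 − 171.783491 = 158.331209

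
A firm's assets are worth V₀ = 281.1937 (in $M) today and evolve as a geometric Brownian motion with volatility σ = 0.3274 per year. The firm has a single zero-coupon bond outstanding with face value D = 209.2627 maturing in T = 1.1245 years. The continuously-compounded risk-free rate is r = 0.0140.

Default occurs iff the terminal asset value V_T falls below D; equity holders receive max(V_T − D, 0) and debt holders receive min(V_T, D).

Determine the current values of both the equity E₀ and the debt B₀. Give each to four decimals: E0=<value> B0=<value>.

d₁ = [ln(V₀/D) + (r + σ²/2)T] / (σ√T)
   = [ln(281.1937/209.2627) + (0.0140 + 0.5·0.3274²)·1.1245] / (0.3274·√1.1245)
   = [0.295453 + 0.076011] / 0.347183 = 1.069938
d₂ = d₁ − σ√T = 1.069938 − 0.347183 = 0.722755
N(d₁) = 0.857676,  N(d₂) = 0.765085,  e^(−rT) = 0.984380
E₀ = V₀·N(d₁) − D·e^(−rT)·N(d₂)
   = 281.1937·0.857676 − 209.2627·0.984380·0.765085 = 83.570263
B₀ = V₀ − E₀ = 281.1937 − 83.570263 = 197.623437

E0=83.5703 B0=197.6234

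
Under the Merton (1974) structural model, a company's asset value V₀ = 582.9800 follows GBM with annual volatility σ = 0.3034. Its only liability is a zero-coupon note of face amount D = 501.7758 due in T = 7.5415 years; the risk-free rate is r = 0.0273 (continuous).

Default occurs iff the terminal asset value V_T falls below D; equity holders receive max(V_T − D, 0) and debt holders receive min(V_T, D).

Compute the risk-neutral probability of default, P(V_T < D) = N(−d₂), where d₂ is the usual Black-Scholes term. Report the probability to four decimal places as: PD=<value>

d₁ = [ln(V₀/D) + (r + σ²/2)T] / (σ√T)
   = [ln(582.9800/501.7758) + (0.0273 + 0.5·0.3034²)·7.5415] / (0.3034·√7.5415)
   = [0.149999 + 0.552986] / 0.833191 = 0.843727
d₂ = d₁ − σ√T = 0.843727 − 0.833191 = 0.010537
risk-neutral PD = N(−d₂) = N(-0.010537) = 0.495797

PD=0.4958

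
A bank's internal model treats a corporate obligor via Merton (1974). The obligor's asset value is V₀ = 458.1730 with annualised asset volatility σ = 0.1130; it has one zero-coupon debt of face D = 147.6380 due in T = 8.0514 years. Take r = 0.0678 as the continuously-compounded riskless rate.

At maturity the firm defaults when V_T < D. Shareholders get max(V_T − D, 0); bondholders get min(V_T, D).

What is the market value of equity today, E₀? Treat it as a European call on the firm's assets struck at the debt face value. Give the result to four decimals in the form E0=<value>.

E0=372.6420

d₁ = [ln(V₀/D) + (r + σ²/2)T] / (σ√T)
   = [ln(458.1730/147.6380) + (0.0678 + 0.5·0.1130²)·8.0514] / (0.1130·√8.0514)
   = [1.132484 + 0.597289] / 0.320637 = 5.394794
d₂ = d₁ − σ√T = 5.394794 − 0.320637 = 5.074157
N(d₁) = 1.000000,  N(d₂) = 1.000000,  e^(−rT) = 0.579329
E₀ = V₀·N(d₁) − D·e^(−rT)·N(d₂)
   = 458.1730·1.000000 − 147.6380·0.579329·1.000000 = 372.642041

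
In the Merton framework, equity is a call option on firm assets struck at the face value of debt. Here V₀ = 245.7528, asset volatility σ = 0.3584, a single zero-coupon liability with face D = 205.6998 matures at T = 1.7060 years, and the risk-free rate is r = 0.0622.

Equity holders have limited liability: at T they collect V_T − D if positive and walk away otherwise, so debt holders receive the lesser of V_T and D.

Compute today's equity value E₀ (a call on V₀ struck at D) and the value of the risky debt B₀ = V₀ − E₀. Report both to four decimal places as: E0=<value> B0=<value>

E0=77.1701 B0=168.5827

d₁ = [ln(V₀/D) + (r + σ²/2)T] / (σ√T)
   = [ln(245.7528/205.6998) + (0.0622 + 0.5·0.3584²)·1.7060] / (0.3584·√1.7060)
   = [0.177908 + 0.215682] / 0.468120 = 0.840788
d₂ = d₁ − σ√T = 0.840788 − 0.468120 = 0.372667
N(d₁) = 0.799767,  N(d₂) = 0.645302,  e^(−rT) = 0.899323
E₀ = V₀·N(d₁) − D·e^(−rT)·N(d₂)
   = 245.7528·0.799767 − 205.6998·0.899323·0.645302 = 77.170117
B₀ = V₀ − E₀ = 245.7528 − 77.170117 = 168.582683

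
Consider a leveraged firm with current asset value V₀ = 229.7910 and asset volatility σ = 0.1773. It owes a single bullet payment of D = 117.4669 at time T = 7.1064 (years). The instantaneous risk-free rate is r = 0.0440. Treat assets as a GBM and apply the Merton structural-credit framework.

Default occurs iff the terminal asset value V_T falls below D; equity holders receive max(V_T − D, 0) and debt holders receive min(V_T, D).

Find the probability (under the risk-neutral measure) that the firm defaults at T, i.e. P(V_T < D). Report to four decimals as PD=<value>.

PD=0.0325

d₁ = [ln(V₀/D) + (r + σ²/2)T] / (σ√T)
   = [ln(229.7910/117.4669) + (0.0440 + 0.5·0.1773²)·7.1064] / (0.1773·√7.1064)
   = [0.671014 + 0.424377] / 0.472643 = 2.317585
d₂ = d₁ − σ√T = 2.317585 − 0.472643 = 1.844941
risk-neutral PD = N(−d₂) = N(-1.844941) = 0.032523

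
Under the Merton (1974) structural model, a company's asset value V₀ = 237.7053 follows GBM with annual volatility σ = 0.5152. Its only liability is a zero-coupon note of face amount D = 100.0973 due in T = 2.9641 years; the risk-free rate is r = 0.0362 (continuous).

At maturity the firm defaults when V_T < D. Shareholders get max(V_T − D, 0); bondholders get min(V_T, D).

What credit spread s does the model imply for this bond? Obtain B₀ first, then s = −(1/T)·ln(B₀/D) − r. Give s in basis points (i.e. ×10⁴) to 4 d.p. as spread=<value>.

d₁ = [ln(V₀/D) + (r + σ²/2)T] / (σ√T)
   = [ln(237.7053/100.0973) + (0.0362 + 0.5·0.5152²)·2.9641] / (0.5152·√2.9641)
   = [0.864889 + 0.500682] / 0.886997 = 1.539544
d₂ = d₁ − σ√T = 1.539544 − 0.886997 = 0.652547
N(d₁) = 0.938164,  N(d₂) = 0.742976,  e^(−rT) = 0.898256
E₀ = V₀·N(d₁) − D·e^(−rT)·N(d₂)
   = 237.7053·0.938164 − 100.0973·0.898256·0.742976 = 156.203448
B₀ = V₀ − E₀ = 237.7053 − 156.203448 = 81.501852
spread = −(1/T)·ln(B₀/D) − r = −(1/2.9641)·ln(81.501852/100.0973) − 0.0362 = 0.03313537
in basis points: 0.03313537 × 10⁴ = 331.3537 bp

spread=331.3537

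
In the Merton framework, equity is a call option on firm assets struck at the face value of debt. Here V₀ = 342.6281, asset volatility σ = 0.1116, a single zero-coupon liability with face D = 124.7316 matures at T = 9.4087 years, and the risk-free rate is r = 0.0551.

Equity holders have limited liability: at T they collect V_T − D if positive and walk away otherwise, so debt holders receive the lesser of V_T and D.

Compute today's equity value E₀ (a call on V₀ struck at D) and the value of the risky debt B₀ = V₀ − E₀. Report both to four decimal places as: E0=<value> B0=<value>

d₁ = [ln(V₀/D) + (r + σ²/2)T] / (σ√T)
   = [ln(342.6281/124.7316) + (0.0551 + 0.5·0.1116²)·9.4087] / (0.1116·√9.4087)
   = [1.010481 + 0.577010] / 0.342317 = 4.637483
d₂ = d₁ − σ√T = 4.637483 − 0.342317 = 4.295166
N(d₁) = 0.999998,  N(d₂) = 0.999991,  e^(−rT) = 0.595461
E₀ = V₀·N(d₁) − D·e^(−rT)·N(d₂)
   = 342.6281·0.999998 − 124.7316·0.595461·0.999991 = 268.355340
B₀ = V₀ − E₀ = 342.6281 − 268.355340 = 74.272760

E0=268.3553 B0=74.2728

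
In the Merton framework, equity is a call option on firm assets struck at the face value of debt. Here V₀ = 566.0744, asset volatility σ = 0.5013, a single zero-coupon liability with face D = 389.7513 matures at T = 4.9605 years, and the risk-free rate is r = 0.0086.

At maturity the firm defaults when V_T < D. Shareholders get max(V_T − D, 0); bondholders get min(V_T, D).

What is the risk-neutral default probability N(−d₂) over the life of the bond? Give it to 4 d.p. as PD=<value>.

d₁ = [ln(V₀/D) + (r + σ²/2)T] / (σ√T)
   = [ln(566.0744/389.7513) + (0.0086 + 0.5·0.5013²)·4.9605] / (0.5013·√4.9605)
   = [0.373217 + 0.665951] / 1.116504 = 0.930733
d₂ = d₁ − σ√T = 0.930733 − 1.116504 = -0.185771
risk-neutral PD = N(−d₂) = N(0.185771) = 0.573688

PD=0.5737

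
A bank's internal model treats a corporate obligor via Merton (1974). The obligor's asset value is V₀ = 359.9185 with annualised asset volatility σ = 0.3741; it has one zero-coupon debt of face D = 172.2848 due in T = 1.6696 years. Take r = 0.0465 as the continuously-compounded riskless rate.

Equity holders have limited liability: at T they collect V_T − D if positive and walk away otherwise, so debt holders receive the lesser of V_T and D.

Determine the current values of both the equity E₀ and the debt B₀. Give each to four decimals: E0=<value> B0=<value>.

d₁ = [ln(V₀/D) + (r + σ²/2)T] / (σ√T)
   = [ln(359.9185/172.2848) + (0.0465 + 0.5·0.3741²)·1.6696] / (0.3741·√1.6696)
   = [0.736729 + 0.194467] / 0.483386 = 1.926403
d₂ = d₁ − σ√T = 1.926403 − 0.483386 = 1.443017
N(d₁) = 0.972973,  N(d₂) = 0.925492,  e^(−rT) = 0.925301
E₀ = V₀·N(d₁) − D·e^(−rT)·N(d₂)
   = 359.9185·0.972973 − 172.2848·0.925301·0.925492 = 202.653389
B₀ = V₀ − E₀ = 359.9185 − 202.653389 = 157.265111

E0=202.6534 B0=157.2651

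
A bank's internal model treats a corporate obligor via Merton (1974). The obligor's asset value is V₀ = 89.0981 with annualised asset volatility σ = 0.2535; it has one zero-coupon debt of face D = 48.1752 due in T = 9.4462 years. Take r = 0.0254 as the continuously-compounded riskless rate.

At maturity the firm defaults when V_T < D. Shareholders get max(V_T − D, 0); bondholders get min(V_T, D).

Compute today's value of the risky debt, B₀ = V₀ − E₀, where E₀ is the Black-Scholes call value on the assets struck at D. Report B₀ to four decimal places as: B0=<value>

d₁ = [ln(V₀/D) + (r + σ²/2)T] / (σ√T)
   = [ln(89.0981/48.1752) + (0.0254 + 0.5·0.2535²)·9.4462] / (0.2535·√9.4462)
   = [0.614894 + 0.543451] / 0.779124 = 1.486726
d₂ = d₁ − σ√T = 1.486726 − 0.779124 = 0.707603
N(d₁) = 0.931456,  N(d₂) = 0.760404,  e^(−rT) = 0.786680
E₀ = V₀·N(d₁) − D·e^(−rT)·N(d₂)
   = 89.0981·0.931456 − 48.1752·0.786680·0.760404 = 54.172851
B₀ = V₀ − E₀ = 89.0981 − 54.172851 = 34.925249

B0=34.9252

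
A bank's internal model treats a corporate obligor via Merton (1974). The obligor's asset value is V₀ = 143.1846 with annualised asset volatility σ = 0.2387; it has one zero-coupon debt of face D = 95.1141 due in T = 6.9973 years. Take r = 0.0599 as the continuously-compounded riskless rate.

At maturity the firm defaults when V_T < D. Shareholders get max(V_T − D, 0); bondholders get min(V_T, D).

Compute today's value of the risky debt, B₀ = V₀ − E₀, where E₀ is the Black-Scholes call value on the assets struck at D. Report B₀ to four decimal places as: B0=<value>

d₁ = [ln(V₀/D) + (r + σ²/2)T] / (σ√T)
   = [ln(143.1846/95.1141) + (0.0599 + 0.5·0.2387²)·6.9973] / (0.2387·√6.9973)
   = [0.409057 + 0.618483] / 0.631419 = 1.627352
d₂ = d₁ − σ√T = 1.627352 − 0.631419 = 0.995933
N(d₁) = 0.948169,  N(d₂) = 0.840359,  e^(−rT) = 0.657613
E₀ = V₀·N(d₁) − D·e^(−rT)·N(d₂)
   = 143.1846·0.948169 − 95.1141·0.657613·0.840359 = 83.200174
B₀ = V₀ − E₀ = 143.1846 − 83.200174 = 59.984426

B0=59.9844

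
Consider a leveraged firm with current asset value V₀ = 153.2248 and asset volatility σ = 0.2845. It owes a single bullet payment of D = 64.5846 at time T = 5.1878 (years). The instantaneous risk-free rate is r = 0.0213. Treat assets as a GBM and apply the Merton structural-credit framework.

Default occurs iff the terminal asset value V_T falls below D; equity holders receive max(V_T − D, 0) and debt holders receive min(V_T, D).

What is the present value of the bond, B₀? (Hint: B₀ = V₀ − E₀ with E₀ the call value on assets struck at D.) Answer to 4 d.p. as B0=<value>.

d₁ = [ln(V₀/D) + (r + σ²/2)T] / (σ√T)
   = [ln(153.2248/64.5846) + (0.0213 + 0.5·0.2845²)·5.1878] / (0.2845·√5.1878)
   = [0.863930 + 0.320451] / 0.647998 = 1.827753
d₂ = d₁ − σ√T = 1.827753 − 0.647998 = 1.179755
N(d₁) = 0.966207,  N(d₂) = 0.880951,  e^(−rT) = 0.895386
E₀ = V₀·N(d₁) − D·e^(−rT)·N(d₂)
   = 153.2248·0.966207 − 64.5846·0.895386·0.880951 = 97.103045
B₀ = V₀ − E₀ = 153.2248 − 97.103045 = 56.121755

B0=56.1218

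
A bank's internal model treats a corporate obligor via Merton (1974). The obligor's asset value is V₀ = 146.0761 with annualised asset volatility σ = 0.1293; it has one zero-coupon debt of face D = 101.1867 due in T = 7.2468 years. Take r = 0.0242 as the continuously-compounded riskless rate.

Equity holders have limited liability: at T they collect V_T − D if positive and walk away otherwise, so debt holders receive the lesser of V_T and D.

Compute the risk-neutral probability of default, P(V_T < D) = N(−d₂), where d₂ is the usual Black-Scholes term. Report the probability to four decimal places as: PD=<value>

PD=0.0831

d₁ = [ln(V₀/D) + (r + σ²/2)T] / (σ√T)
   = [ln(146.0761/101.1867) + (0.0242 + 0.5·0.1293²)·7.2468] / (0.1293·√7.2468)
   = [0.367160 + 0.235950] / 0.348074 = 1.732708
d₂ = d₁ − σ√T = 1.732708 − 0.348074 = 1.384634
risk-neutral PD = N(−d₂) = N(-1.384634) = 0.083082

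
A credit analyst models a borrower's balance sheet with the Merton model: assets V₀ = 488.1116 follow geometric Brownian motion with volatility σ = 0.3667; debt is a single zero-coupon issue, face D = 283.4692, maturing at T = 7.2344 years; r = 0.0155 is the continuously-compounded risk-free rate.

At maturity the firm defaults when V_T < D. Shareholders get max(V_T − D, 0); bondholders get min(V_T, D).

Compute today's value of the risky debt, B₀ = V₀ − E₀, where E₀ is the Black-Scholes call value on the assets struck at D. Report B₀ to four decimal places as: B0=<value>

d₁ = [ln(V₀/D) + (r + σ²/2)T] / (σ√T)
   = [ln(488.1116/283.4692) + (0.0155 + 0.5·0.3667²)·7.2344] / (0.3667·√7.2344)
   = [0.543441 + 0.598534] / 0.986307 = 1.157829
d₂ = d₁ − σ√T = 1.157829 − 0.986307 = 0.171522
N(d₁) = 0.876533,  N(d₂) = 0.568093,  e^(−rT) = 0.893925
E₀ = V₀·N(d₁) − D·e^(−rT)·N(d₂)
   = 488.1116·0.876533 − 283.4692·0.893925·0.568093 = 283.890984
B₀ = V₀ − E₀ = 488.1116 − 283.890984 = 204.220616

B0=204.2206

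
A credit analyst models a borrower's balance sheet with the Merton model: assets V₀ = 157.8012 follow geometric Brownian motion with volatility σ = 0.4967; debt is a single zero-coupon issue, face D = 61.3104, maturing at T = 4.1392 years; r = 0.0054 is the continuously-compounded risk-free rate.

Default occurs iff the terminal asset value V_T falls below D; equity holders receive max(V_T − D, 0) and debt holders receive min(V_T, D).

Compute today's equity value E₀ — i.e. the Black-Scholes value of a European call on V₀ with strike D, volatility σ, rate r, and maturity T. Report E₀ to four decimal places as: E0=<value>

d₁ = [ln(V₀/D) + (r + σ²/2)T] / (σ√T)
   = [ln(157.8012/61.3104) + (0.0054 + 0.5·0.4967²)·4.1392] / (0.4967·√4.1392)
   = [0.945387 + 0.532945] / 1.010537 = 1.462916
d₂ = d₁ − σ√T = 1.462916 − 1.010537 = 0.452378
N(d₁) = 0.928255,  N(d₂) = 0.674502,  e^(−rT) = 0.977896
E₀ = V₀·N(d₁) − D·e^(−rT)·N(d₂)
   = 157.8012·0.928255 − 61.3104·0.977896·0.674502 = 106.039821

E0=106.0398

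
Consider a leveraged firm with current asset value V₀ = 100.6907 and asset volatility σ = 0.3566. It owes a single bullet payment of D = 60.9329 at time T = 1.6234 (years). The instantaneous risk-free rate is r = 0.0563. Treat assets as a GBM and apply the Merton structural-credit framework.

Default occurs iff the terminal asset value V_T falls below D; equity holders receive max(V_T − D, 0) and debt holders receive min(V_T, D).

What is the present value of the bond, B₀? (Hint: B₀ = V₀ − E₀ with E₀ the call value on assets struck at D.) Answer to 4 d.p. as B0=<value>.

d₁ = [ln(V₀/D) + (r + σ²/2)T] / (σ√T)
   = [ln(100.6907/60.9329) + (0.0563 + 0.5·0.3566²)·1.6234] / (0.3566·√1.6234)
   = [0.502280 + 0.194616] / 0.454354 = 1.533819
d₂ = d₁ − σ√T = 1.533819 − 0.454354 = 1.079465
N(d₁) = 0.937463,  N(d₂) = 0.859810,  e^(−rT) = 0.912655
E₀ = V₀·N(d₁) − D·e^(−rT)·N(d₂)
   = 100.6907·0.937463 − 60.9329·0.912655·0.859810 = 46.579161
B₀ = V₀ − E₀ = 100.6907 − 46.579161 = 54.111539

B0=54.1115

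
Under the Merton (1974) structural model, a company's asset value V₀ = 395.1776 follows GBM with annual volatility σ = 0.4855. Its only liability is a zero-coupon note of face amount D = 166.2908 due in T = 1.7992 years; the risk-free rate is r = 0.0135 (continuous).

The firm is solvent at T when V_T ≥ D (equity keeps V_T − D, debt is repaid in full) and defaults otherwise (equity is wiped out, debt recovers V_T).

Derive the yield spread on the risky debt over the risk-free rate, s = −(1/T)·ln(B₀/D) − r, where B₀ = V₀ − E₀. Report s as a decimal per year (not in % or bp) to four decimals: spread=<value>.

d₁ = [ln(V₀/D) + (r + σ²/2)T] / (σ√T)
   = [ln(395.1776/166.2908) + (0.0135 + 0.5·0.4855²)·1.7992] / (0.4855·√1.7992)
   = [0.865597 + 0.236334] / 0.651222 = 1.692098
d₂ = d₁ − σ√T = 1.692098 − 0.651222 = 1.040876
N(d₁) = 0.954686,  N(d₂) = 0.851034,  e^(−rT) = 0.976003
E₀ = V₀·N(d₁) − D·e^(−rT)·N(d₂)
   = 395.1776·0.954686 − 166.2908·0.976003·0.851034 = 239.147598
B₀ = V₀ − E₀ = 395.1776 − 239.147598 = 156.030002
spread = −(1/T)·ln(B₀/D) − r = −(1/1.7992)·ln(156.030002/166.2908) − 0.0135 = 0.02189893

spread=0.0219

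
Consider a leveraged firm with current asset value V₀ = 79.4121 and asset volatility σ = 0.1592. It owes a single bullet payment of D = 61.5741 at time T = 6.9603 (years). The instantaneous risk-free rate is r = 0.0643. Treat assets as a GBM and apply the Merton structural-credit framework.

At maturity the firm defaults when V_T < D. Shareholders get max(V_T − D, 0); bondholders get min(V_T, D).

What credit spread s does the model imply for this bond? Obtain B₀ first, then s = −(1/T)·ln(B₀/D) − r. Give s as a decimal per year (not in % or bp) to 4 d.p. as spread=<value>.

d₁ = [ln(V₀/D) + (r + σ²/2)T] / (σ√T)
   = [ln(79.4121/61.5741) + (0.0643 + 0.5·0.1592²)·6.9603] / (0.1592·√6.9603)
   = [0.254409 + 0.535750] / 0.420007 = 1.881299
d₂ = d₁ − σ√T = 1.881299 − 0.420007 = 1.461292
N(d₁) = 0.970034,  N(d₂) = 0.928032,  e^(−rT) = 0.639194
E₀ = V₀·N(d₁) − D·e^(−rT)·N(d₂)
   = 79.4121·0.970034 − 61.5741·0.639194·0.928032 = 40.507163
B₀ = V₀ − E₀ = 79.4121 − 40.507163 = 38.904937
spread = −(1/T)·ln(B₀/D) − r = −(1/6.9603)·ln(38.904937/61.5741) − 0.0643 = 0.00166270

spread=0.0017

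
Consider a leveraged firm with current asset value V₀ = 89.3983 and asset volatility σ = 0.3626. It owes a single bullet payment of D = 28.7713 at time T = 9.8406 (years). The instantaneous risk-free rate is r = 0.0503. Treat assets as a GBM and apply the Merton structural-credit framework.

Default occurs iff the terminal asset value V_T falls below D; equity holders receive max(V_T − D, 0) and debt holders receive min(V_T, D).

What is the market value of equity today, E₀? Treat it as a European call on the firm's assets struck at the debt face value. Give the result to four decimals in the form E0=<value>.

E0=73.2319

d₁ = [ln(V₀/D) + (r + σ²/2)T] / (σ√T)
   = [ln(89.3983/28.7713) + (0.0503 + 0.5·0.3626²)·9.8406] / (0.3626·√9.8406)
   = [1.133723 + 1.141897] / 1.137466 = 2.000604
d₂ = d₁ − σ√T = 2.000604 − 1.137466 = 0.863138
N(d₁) = 0.977282,  N(d₂) = 0.805969,  e^(−rT) = 0.609582
E₀ = V₀·N(d₁) − D·e^(−rT)·N(d₂)
   = 89.3983·0.977282 − 28.7713·0.609582·0.805969 = 73.231934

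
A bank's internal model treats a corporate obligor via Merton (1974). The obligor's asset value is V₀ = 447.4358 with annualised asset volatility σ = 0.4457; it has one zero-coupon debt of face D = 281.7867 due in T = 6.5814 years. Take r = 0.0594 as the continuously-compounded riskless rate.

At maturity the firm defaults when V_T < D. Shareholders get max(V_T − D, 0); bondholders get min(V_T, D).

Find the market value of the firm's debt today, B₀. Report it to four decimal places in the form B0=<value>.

B0=150.4605

d₁ = [ln(V₀/D) + (r + σ²/2)T] / (σ√T)
   = [ln(447.4358/281.7867) + (0.0594 + 0.5·0.4457²)·6.5814] / (0.4457·√6.5814)
   = [0.462383 + 1.044628] / 1.143409 = 1.317997
d₂ = d₁ − σ√T = 1.317997 − 1.143409 = 0.174588
N(d₁) = 0.906248,  N(d₂) = 0.569298,  e^(−rT) = 0.676424
E₀ = V₀·N(d₁) − D·e^(−rT)·N(d₂)
   = 447.4358·0.906248 − 281.7867·0.676424·0.569298 = 296.975278
B₀ = V₀ − E₀ = 447.4358 − 296.975278 = 150.460522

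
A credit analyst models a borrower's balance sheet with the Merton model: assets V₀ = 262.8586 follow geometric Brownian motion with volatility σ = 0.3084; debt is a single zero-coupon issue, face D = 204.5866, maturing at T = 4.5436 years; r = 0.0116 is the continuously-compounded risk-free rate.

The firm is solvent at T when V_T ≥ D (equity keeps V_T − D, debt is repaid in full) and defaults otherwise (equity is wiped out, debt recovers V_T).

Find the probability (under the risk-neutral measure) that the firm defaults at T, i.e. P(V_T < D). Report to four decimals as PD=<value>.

PD=0.4472

d₁ = [ln(V₀/D) + (r + σ²/2)T] / (σ√T)
   = [ln(262.8586/204.5866) + (0.0116 + 0.5·0.3084²)·4.5436] / (0.3084·√4.5436)
   = [0.250625 + 0.268778] / 0.657377 = 0.790114
d₂ = d₁ − σ√T = 0.790114 − 0.657377 = 0.132737
risk-neutral PD = N(−d₂) = N(-0.132737) = 0.447201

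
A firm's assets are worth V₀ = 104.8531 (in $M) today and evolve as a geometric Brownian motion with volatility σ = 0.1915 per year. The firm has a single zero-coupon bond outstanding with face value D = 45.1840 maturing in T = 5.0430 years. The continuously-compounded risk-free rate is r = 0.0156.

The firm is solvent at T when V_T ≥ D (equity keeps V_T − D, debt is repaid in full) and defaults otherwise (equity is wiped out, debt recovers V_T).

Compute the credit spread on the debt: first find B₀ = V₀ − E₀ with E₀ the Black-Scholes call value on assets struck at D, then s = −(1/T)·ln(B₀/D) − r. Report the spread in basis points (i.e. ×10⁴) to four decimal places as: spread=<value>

spread=7.6823

d₁ = [ln(V₀/D) + (r + σ²/2)T] / (σ√T)
   = [ln(104.8531/45.1840) + (0.0156 + 0.5·0.1915²)·5.0430] / (0.1915·√5.0430)
   = [0.841817 + 0.171140] / 0.430044 = 2.355471
d₂ = d₁ − σ√T = 2.355471 − 0.430044 = 1.925427
N(d₁) = 0.990750,  N(d₂) = 0.972912,  e^(−rT) = 0.924344
E₀ = V₀·N(d₁) − D·e^(−rT)·N(d₂)
   = 104.8531·0.990750 − 45.1840·0.924344·0.972912 = 63.249028
B₀ = V₀ − E₀ = 104.8531 − 63.249028 = 41.604072
spread = −(1/T)·ln(B₀/D) − r = −(1/5.0430)·ln(41.604072/45.1840) − 0.0156 = 0.00076823
in basis points: 0.00076823 × 10⁴ = 7.6823 bp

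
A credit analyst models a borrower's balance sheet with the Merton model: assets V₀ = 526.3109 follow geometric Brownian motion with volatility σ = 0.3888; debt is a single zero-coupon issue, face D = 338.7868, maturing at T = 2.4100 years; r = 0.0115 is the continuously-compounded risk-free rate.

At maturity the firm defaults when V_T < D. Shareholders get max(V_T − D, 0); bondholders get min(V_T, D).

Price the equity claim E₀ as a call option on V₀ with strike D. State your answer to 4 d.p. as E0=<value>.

d₁ = [ln(V₀/D) + (r + σ²/2)T] / (σ√T)
   = [ln(526.3109/338.7868) + (0.0115 + 0.5·0.3888²)·2.4100] / (0.3888·√2.4100)
   = [0.440521 + 0.209869] / 0.603580 = 1.077555
d₂ = d₁ − σ√T = 1.077555 − 0.603580 = 0.473975
N(d₁) = 0.859384,  N(d₂) = 0.682241,  e^(−rT) = 0.972666
E₀ = V₀·N(d₁) − D·e^(−rT)·N(d₂)
   = 526.3109·0.859384 − 338.7868·0.972666·0.682241 = 227.486694

E0=227.4867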